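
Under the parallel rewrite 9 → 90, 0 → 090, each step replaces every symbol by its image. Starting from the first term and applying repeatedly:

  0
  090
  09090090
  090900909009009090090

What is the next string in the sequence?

φ(090900909009009090090) expands symbol-by-symbol to 090 90 090 90 090 090 90 090 90 090 090 90 090 090 90 090 90 090 090 90 090; joining the 21 pieces gives the next term.

0909009090090090900909009009090090090900909009009090090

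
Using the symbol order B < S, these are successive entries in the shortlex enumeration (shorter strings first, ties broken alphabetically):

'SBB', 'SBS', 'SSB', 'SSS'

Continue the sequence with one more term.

BBBB

SSS is the last string of length 3, so the next is the first of length 4: B repeated 4 times.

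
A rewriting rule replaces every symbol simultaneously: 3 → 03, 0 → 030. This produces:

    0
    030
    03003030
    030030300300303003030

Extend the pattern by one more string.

Applying the rule to each of the 21 symbols of 030030300300303003030 gives the pieces 030 03 030 030 03 030 03 030 030 03 030 030 03 030 03 030 030 03 030 03 030, which concatenate to the answer.

0300303003003030030300300303003003030030300300303003030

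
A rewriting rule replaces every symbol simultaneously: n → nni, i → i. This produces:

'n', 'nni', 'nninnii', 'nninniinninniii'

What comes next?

nninniinninniiinninniinninniiii

Replace each of the 15 characters of nninniinninniii in place — nni nni i nni nni i i nni nni i nni nni i i i — and concatenate.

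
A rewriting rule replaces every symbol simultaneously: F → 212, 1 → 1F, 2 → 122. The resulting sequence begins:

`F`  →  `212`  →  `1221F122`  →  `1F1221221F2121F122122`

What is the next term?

Rewriting the 21 symbols of 1F1221221F2121F122122 one by one yields 1F 212 1F 122 122 1F 122 122 1F 212 122 1F 122 1F 212 1F 122 122 1F 122 122; concatenated:

1F2121F1221221F1221221F2121221F1221F2121F1221221F122122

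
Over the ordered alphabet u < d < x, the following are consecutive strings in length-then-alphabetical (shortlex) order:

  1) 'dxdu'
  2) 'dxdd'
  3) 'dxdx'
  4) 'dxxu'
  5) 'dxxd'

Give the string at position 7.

Stepping forward 2 times from dxxd: dxxd → dxxx, then the target.

xuuu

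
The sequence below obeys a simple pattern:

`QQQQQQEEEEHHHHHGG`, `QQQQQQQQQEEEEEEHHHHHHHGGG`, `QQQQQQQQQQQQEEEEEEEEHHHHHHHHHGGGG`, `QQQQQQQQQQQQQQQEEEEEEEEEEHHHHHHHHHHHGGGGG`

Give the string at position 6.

QQQQQQQQQQQQQQQQQQQQQEEEEEEEEEEEEEEHHHHHHHHHHHHHHHGGGGGGG

Each string has the form Q^{3n} E^{2n} H^{2n+1} G^{n}, where the shown terms are n = 2, 3, 4, 5.
For term 6, n = 7, so the run lengths are 21, 14, 15, 7.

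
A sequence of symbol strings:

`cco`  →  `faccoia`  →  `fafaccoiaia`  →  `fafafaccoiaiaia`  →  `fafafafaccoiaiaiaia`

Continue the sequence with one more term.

fafafafafaccoiaiaiaiaia

Every step adds fa to the front and ia to the end of the previous string.
One more step from fafafafaccoiaiaiaia gives the answer.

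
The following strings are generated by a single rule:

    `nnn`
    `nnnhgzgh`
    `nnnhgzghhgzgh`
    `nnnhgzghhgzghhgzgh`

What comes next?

Every step adds hgzgh to the end: s(k+1) = s(k)·hgzgh.
Applying this once more to nnnhgzghhgzghhgzgh:

nnnhgzghhgzghhgzghhgzgh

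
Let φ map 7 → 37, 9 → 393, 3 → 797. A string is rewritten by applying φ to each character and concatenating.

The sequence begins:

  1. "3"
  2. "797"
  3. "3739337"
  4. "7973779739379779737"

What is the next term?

37393377973737393377973937973739337373933779737

Replace each of the 19 characters of 7973779739379779737 in place — 37 393 37 797 37 37 393 37 797 393 797 37 393 37 37 393 37 797 37 — and concatenate.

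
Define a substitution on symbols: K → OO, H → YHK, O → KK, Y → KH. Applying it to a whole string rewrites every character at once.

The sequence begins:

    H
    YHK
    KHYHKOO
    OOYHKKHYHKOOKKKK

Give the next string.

Rewriting the 16 symbols of OOYHKKHYHKOOKKKK one by one yields KK KK KH YHK OO OO YHK KH YHK OO KK KK OO OO OO OO; concatenated:

KKKKKHYHKOOOOYHKKHYHKOOKKKKOOOOOOOO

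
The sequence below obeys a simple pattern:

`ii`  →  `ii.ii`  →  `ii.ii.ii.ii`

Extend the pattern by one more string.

ii.ii.ii.ii.ii.ii.ii.ii

Every step duplicates the string with '.' between the halves.
So the next term is two copies of ii.ii.ii.ii with '.' between the halves.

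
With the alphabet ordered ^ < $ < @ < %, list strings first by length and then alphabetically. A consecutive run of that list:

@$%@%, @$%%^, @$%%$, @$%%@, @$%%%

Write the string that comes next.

@@^^^

Treat @$%%% as a base-4 numeral over the given alphabet and add one, carrying through any trailing %'s.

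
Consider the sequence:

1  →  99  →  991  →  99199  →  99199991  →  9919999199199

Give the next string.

991999919919999199991

Each term (from the third on) is the previous term followed by the one before it: term 3 = 99·1 = 991.
So term 7 is 9919999199199·99199991.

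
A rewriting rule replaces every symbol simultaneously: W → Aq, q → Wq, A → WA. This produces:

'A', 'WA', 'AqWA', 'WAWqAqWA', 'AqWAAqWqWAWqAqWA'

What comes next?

WAWqAqWAWAWqAqWqAqWAAqWqWAWqAqWA

φ(AqWAAqWqWAWqAqWA) expands symbol-by-symbol to WA Wq Aq WA WA Wq Aq Wq Aq WA Aq Wq WA Wq Aq WA; joining the 16 pieces gives the next term.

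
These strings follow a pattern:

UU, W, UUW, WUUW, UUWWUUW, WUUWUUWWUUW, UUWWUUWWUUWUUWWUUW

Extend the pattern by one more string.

From term 3 onward, concatenate the second-to-last term with the last: UU·W = UUW, W·UUW = WUUW, …
So term 8 is WUUWUUWWUUW·UUWWUUWWUUWUUWWUUW.

WUUWUUWWUUWUUWWUUWWUUWUUWWUUW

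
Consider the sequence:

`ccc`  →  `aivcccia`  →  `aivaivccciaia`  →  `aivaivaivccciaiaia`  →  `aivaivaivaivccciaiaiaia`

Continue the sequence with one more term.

s(k+1) = aiv·s(k)·ia, so each term gains aiv as a prefix and ia as a suffix.
Applying this once more to aivaivaivaivccciaiaiaia:

aivaivaivaivaivccciaiaiaiaia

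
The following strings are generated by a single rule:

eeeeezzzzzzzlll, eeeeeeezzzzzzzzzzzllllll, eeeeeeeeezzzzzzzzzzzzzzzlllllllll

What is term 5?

Term n consists of 2n+3 e's, followed by 4n+3 z's, followed by 3n l's (n = 1, 2, …).
For term 5, n = 5, so the run lengths are 13, 23, 15.

eeeeeeeeeeeeezzzzzzzzzzzzzzzzzzzzzzzlllllllllllllll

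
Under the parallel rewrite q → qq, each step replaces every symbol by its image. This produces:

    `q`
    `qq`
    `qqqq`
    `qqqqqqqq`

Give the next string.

qqqqqqqqqqqqqqqq

Rewriting each symbol of qqqqqqqq: q→qq, q→qq, q→qq, q→qq, q→qq, q→qq, q→qq, q→qq, which concatenates to qq qq qq qq qq qq qq qq.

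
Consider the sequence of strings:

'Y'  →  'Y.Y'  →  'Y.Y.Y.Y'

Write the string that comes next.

Y.Y.Y.Y.Y.Y.Y.Y

Each string is two copies of the previous one joined by '.'.
One more doubling of Y.Y.Y.Y gives the answer.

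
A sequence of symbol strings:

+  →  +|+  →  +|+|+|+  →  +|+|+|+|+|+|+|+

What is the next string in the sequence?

+|+|+|+|+|+|+|+|+|+|+|+|+|+|+|+

Every step duplicates the string with '|' between the halves.
One more doubling of +|+|+|+|+|+|+|+ gives the answer.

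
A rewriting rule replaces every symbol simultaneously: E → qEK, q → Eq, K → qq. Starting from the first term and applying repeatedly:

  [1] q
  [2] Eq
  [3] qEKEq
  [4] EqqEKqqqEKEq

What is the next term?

qEKEqEqqEKqqEqEqEqqEKqqqEKEq

Apply φ to EqqEKqqqEKEq symbol by symbol: E→qEK, q→Eq, q→Eq, E→qEK, K→qq, q→Eq, q→Eq, q→Eq, E→qEK, K→qq, E→qEK, q→Eq; joined: qEK Eq Eq qEK qq Eq Eq Eq qEK qq qEK Eq.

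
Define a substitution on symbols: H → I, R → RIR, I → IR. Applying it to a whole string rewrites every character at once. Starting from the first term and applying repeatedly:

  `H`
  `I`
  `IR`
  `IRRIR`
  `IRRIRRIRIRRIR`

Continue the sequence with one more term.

Rewriting the 13 symbols of IRRIRRIRIRRIR one by one yields IR RIR RIR IR RIR RIR IR RIR IR RIR RIR IR RIR; concatenated:

IRRIRRIRIRRIRRIRIRRIRIRRIRRIRIRRIR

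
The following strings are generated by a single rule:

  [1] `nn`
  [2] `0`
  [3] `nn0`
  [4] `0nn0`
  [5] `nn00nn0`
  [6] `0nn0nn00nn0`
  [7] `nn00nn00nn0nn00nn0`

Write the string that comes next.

Each term (from the third on) is the two preceding terms concatenated in order: term 3 = nn·0 = nn0.
So term 8 is 0nn0nn00nn0·nn00nn00nn0nn00nn0.

0nn0nn00nn0nn00nn00nn0nn00nn0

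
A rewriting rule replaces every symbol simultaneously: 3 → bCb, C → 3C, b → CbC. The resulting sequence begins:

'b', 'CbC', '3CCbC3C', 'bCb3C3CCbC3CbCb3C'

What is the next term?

Applying the rule to each of the 17 symbols of bCb3C3CCbC3CbCb3C gives the pieces CbC 3C CbC bCb 3C bCb 3C 3C CbC 3C bCb 3C CbC 3C CbC bCb 3C, which concatenate to the answer.

CbC3CCbCbCb3CbCb3C3CCbC3CbCb3CCbC3CCbCbCb3C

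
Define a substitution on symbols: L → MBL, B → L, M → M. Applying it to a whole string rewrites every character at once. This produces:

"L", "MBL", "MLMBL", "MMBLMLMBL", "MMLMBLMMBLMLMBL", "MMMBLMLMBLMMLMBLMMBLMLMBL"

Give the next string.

MMMLMBLMMBLMLMBLMMMBLMLMBLMMLMBLMMBLMLMBL

φ(MMMBLMLMBLMMLMBLMMBLMLMBL) expands symbol-by-symbol to M M M L MBL M MBL M L MBL M M MBL M L MBL M M L MBL M MBL M L MBL; joining the 25 pieces gives the next term.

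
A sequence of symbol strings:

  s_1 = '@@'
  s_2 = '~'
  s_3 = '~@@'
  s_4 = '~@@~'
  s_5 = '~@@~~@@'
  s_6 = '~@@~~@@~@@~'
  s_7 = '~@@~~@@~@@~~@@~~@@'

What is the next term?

~@@~~@@~@@~~@@~~@@~@@~~@@~@@~

From term 3 onward, concatenate the last term with the second-to-last: ~·@@ = ~@@, ~@@·~ = ~@@~, …
The next term joins ~@@~~@@~@@~~@@~~@@ and ~@@~~@@~@@~.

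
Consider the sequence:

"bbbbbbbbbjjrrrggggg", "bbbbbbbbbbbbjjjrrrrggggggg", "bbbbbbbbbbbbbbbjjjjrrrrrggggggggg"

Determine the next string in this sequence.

Reading off run lengths: b runs 9, 12, 15; j runs 2, 3, 4; r runs 3, 4, 5; g runs 5, 7, 9 — each is linear in n, where the shown terms are n = 3, 4, 5.
At n = 6 the blocks have lengths 18, 5, 6, 11.

bbbbbbbbbbbbbbbbbbjjjjjrrrrrrggggggggggg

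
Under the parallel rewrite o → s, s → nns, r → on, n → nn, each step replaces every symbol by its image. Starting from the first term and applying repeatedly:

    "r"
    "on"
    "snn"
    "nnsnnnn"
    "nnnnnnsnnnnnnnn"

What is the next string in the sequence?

Replace each of the 15 characters of nnnnnnsnnnnnnnn in place — nn nn nn nn nn nn nns nn nn nn nn nn nn nn nn — and concatenate.

nnnnnnnnnnnnnnsnnnnnnnnnnnnnnnn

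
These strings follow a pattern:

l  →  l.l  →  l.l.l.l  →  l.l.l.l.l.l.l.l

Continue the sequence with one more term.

l.l.l.l.l.l.l.l.l.l.l.l.l.l.l.l

Each string is two copies of the previous one joined by '.'.
So the next term is two copies of l.l.l.l.l.l.l.l with '.' between the halves.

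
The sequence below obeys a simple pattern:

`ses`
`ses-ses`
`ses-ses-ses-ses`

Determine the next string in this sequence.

Every step duplicates the string with '-' between the halves.
Doubling ses-ses-ses-ses with '-' between the halves:

ses-ses-ses-ses-ses-ses-ses-ses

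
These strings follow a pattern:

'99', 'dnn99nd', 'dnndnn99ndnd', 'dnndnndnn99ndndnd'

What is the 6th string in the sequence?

Every step adds dnn to the front and nd to the end of the previous string.
From dnndnndnn99ndndnd, 2 further steps: dnndnndnn99ndndnd → dnndnndnndnn99ndndndnd → (answer).

dnndnndnndnndnn99ndndndndnd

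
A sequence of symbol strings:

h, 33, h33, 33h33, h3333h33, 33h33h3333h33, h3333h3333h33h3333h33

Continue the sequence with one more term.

33h33h3333h33h3333h3333h33h3333h33

From term 3 onward, concatenate the second-to-last term with the last: h·33 = h33, 33·h33 = 33h33, …
The next term joins 33h33h3333h33 and h3333h3333h33h3333h33.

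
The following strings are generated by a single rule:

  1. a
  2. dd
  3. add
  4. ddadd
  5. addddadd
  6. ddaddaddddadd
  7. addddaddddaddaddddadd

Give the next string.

ddaddaddddaddaddddaddddaddaddddadd

From term 3 onward, concatenate the second-to-last term with the last: a·dd = add, dd·add = ddadd, …
The next term joins ddaddaddddadd and addddaddddaddaddddadd.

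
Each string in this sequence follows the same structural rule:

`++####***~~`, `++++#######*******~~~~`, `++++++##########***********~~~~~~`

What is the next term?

Each string has the form +^{2n} #^{3n+1} *^{4n-1} ~^{2n} (n = 1, 2, …).
At n = 4 the blocks have lengths 8, 13, 15, 8.

++++++++#############***************~~~~~~~~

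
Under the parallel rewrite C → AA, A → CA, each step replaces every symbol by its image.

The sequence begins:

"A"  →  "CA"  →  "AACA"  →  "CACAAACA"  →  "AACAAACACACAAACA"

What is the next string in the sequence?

CACAAACACACAAACAAACAAACACACAAACA

Replace each of the 16 characters of AACAAACACACAAACA in place — CA CA AA CA CA CA AA CA AA CA AA CA CA CA AA CA — and concatenate.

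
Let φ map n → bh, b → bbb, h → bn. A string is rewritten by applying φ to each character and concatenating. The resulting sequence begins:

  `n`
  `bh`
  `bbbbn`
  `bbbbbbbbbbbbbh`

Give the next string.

Rewriting the 14 symbols of bbbbbbbbbbbbbh one by one yields bbb bbb bbb bbb bbb bbb bbb bbb bbb bbb bbb bbb bbb bn; concatenated:

bbbbbbbbbbbbbbbbbbbbbbbbbbbbbbbbbbbbbbbbn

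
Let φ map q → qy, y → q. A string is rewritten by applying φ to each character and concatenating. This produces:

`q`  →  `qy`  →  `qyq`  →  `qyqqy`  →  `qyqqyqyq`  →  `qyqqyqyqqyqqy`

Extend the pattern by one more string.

Replace each of the 13 characters of qyqqyqyqqyqqy in place — qy q qy qy q qy q qy qy q qy qy q — and concatenate.

qyqqyqyqqyqqyqyqqyqyq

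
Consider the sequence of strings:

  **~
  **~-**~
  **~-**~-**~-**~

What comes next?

Every step duplicates the string with '-' between the halves.
One more doubling of **~-**~-**~-**~ gives the answer.

**~-**~-**~-**~-**~-**~-**~-**~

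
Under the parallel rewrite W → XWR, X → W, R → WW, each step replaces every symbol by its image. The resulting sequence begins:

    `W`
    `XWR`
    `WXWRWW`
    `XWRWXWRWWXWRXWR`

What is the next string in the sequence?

WXWRWWXWRWXWRWWXWRXWRWXWRWWWXWRWW

Replace each of the 15 characters of XWRWXWRWWXWRXWR in place — W XWR WW XWR W XWR WW XWR XWR W XWR WW W XWR WW — and concatenate.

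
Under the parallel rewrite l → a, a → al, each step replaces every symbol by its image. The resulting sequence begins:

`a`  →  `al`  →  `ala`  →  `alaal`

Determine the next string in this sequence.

Expanding alaal: a→al, l→a, a→al, a→al, l→a. Concatenated: al a al al a.

alaalala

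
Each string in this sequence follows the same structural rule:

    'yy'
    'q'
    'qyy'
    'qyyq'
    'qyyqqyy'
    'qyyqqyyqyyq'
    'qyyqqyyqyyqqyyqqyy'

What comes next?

Each term (from the third on) is the previous term followed by the one before it: term 3 = q·yy = qyy.
So term 8 is qyyqqyyqyyqqyyqqyy·qyyqqyyqyyq.

qyyqqyyqyyqqyyqqyyqyyqqyyqyyq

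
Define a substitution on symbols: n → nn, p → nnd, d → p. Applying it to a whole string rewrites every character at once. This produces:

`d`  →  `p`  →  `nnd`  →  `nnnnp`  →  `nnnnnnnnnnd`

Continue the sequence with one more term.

Apply φ to nnnnnnnnnnd symbol by symbol: n→nn, n→nn, n→nn, n→nn, n→nn, n→nn, n→nn, n→nn, n→nn, n→nn, d→p; joined: nn nn nn nn nn nn nn nn nn nn p.

nnnnnnnnnnnnnnnnnnnnp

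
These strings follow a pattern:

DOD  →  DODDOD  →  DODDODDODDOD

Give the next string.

DODDODDODDODDODDODDODDOD

s(k+1) = s(k)·s(k) — each term doubles the last.
So the next term is two copies of DODDODDODDOD.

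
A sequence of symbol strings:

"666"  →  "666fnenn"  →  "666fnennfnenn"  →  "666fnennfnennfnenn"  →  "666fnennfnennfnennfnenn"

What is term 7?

666fnennfnennfnennfnennfnennfnenn

The strings grow by a fixed suffix fnenn each time.
From 666fnennfnennfnennfnenn, 2 further steps: 666fnennfnennfnennfnenn → 666fnennfnennfnennfnennfnenn → (answer).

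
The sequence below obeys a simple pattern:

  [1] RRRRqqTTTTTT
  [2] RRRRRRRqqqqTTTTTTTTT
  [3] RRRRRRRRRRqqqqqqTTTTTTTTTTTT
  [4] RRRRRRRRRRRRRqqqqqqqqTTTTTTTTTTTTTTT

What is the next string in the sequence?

Reading off run lengths: R runs 4, 7, 10, 13; q runs 2, 4, 6, 8; T runs 6, 9, 12, 15 — each is linear in n (n = 1, 2, …).
At n = 5 the blocks have lengths 16, 10, 18.

RRRRRRRRRRRRRRRRqqqqqqqqqqTTTTTTTTTTTTTTTTTT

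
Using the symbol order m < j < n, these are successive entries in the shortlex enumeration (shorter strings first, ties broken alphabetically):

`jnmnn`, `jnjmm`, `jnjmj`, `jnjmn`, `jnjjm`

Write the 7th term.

Advancing 2 positions from jnjjm through jnjjm → jnjjj reaches term 7.

jnjjn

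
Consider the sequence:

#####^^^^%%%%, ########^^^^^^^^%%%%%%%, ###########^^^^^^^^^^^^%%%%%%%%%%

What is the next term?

Term n consists of 3n+2 #'s, followed by 4n ^'s, followed by 3n+1 %'s (n = 1, 2, …).
At n = 4 the blocks have lengths 14, 16, 13.

##############^^^^^^^^^^^^^^^^%%%%%%%%%%%%%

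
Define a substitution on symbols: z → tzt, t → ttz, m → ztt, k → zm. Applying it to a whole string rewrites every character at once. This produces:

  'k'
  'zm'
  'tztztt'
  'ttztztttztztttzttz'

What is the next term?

Replace each of the 18 characters of ttztztttztztttzttz in place — ttz ttz tzt ttz tzt ttz ttz ttz tzt ttz tzt ttz ttz ttz tzt ttz ttz tzt — and concatenate.

ttzttztztttztztttzttzttztztttztztttzttzttztztttzttztzt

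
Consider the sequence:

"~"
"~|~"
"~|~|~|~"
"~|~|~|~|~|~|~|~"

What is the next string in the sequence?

~|~|~|~|~|~|~|~|~|~|~|~|~|~|~|~

Every step duplicates the string with '|' between the halves.
So the next term is two copies of ~|~|~|~|~|~|~|~ with '|' between the halves.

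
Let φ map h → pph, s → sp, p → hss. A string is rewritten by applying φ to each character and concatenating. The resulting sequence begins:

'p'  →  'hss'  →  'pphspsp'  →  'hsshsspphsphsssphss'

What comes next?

pphspsppphspsphsshsspphsphsspphspspsphsspphspsp

Applying the rule to each of the 19 symbols of hsshsspphsphsssphss gives the pieces pph sp sp pph sp sp hss hss pph sp hss pph sp sp sp hss pph sp sp, which concatenate to the answer.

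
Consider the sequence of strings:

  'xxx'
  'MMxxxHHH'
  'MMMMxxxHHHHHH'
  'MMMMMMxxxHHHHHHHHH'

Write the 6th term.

MMMMMMMMMMxxxHHHHHHHHHHHHHHH

Every step adds MM to the front and HHH to the end of the previous string.
From MMMMMMxxxHHHHHHHHH, 2 further steps: MMMMMMxxxHHHHHHHHH → MMMMMMMMxxxHHHHHHHHHHHH → (answer).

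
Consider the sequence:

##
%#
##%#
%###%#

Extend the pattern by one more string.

This is a Fibonacci-style word recurrence s(k) = s(k−2)·s(k−1): e.g. ##·%# = ##%#.
Continuing: ##%# · %###%# gives term 5.

##%#%###%#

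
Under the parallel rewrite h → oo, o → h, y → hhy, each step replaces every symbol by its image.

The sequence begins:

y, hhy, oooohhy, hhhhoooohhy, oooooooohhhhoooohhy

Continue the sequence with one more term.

hhhhhhhhoooooooohhhhoooohhy

Replace each of the 19 characters of oooooooohhhhoooohhy in place — h h h h h h h h oo oo oo oo h h h h oo oo hhy — and concatenate.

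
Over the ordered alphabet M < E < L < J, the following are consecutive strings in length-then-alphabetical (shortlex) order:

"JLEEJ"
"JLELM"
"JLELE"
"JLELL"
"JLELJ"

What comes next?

The successor of JLELJ increments the rightmost position that isn't already J and resets every position after it to M.

JLEJM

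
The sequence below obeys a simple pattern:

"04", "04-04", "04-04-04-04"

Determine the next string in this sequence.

Every step duplicates the string with '-' between the halves.
So the next term is two copies of 04-04-04-04 with '-' between the halves.

04-04-04-04-04-04-04-04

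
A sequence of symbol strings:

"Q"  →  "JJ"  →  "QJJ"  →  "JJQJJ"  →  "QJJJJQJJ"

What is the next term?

From term 3 onward, concatenate the second-to-last term with the last: Q·JJ = QJJ, JJ·QJJ = JJQJJ, …
So term 6 is JJQJJ·QJJJJQJJ.

JJQJJQJJJJQJJ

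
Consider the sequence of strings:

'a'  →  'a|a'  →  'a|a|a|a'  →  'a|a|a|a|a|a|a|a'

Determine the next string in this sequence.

a|a|a|a|a|a|a|a|a|a|a|a|a|a|a|a

Each string is two copies of the previous one joined by '|'.
One more doubling of a|a|a|a|a|a|a|a gives the answer.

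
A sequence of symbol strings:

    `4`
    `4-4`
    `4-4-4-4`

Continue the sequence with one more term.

4-4-4-4-4-4-4-4

s(k+1) = s(k)·-·s(k) — each term doubles the last with '-' between the halves.
One more doubling of 4-4-4-4 gives the answer.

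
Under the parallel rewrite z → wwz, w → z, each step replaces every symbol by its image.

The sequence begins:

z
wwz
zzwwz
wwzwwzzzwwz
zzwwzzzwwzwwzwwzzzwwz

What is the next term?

Rewriting the 21 symbols of zzwwzzzwwzwwzwwzzzwwz one by one yields wwz wwz z z wwz wwz wwz z z wwz z z wwz z z wwz wwz wwz z z wwz; concatenated:

wwzwwzzzwwzwwzwwzzzwwzzzwwzzzwwzwwzwwzzzwwz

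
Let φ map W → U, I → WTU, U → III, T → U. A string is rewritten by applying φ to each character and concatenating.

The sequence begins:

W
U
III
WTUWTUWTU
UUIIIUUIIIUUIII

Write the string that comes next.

IIIIIIWTUWTUWTUIIIIIIWTUWTUWTUIIIIIIWTUWTUWTU

Replace each of the 15 characters of UUIIIUUIIIUUIII in place — III III WTU WTU WTU III III WTU WTU WTU III III WTU WTU WTU — and concatenate.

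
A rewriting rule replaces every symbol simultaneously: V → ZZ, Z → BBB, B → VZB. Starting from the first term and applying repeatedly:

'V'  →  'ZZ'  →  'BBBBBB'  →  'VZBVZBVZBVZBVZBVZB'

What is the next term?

φ(VZBVZBVZBVZBVZBVZB) expands symbol-by-symbol to ZZ BBB VZB ZZ BBB VZB ZZ BBB VZB ZZ BBB VZB ZZ BBB VZB ZZ BBB VZB; joining the 18 pieces gives the next term.

ZZBBBVZBZZBBBVZBZZBBBVZBZZBBBVZBZZBBBVZBZZBBBVZB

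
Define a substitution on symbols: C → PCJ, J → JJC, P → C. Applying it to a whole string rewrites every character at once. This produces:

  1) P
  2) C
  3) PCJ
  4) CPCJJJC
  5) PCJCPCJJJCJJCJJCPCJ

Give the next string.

Applying the rule to each of the 19 symbols of PCJCPCJJJCJJCJJCPCJ gives the pieces C PCJ JJC PCJ C PCJ JJC JJC JJC PCJ JJC JJC PCJ JJC JJC PCJ C PCJ JJC, which concatenate to the answer.

CPCJJJCPCJCPCJJJCJJCJJCPCJJJCJJCPCJJJCJJCPCJCPCJJJC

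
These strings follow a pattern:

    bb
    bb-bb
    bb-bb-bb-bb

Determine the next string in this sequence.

s(k+1) = s(k)·-·s(k) — each term doubles the last with '-' between the halves.
Doubling bb-bb-bb-bb with '-' between the halves:

bb-bb-bb-bb-bb-bb-bb-bb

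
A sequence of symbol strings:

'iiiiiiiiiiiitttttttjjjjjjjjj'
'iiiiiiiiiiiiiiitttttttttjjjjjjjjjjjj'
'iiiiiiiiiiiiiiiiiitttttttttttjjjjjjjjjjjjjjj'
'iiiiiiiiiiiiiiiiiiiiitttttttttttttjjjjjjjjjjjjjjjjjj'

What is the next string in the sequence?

iiiiiiiiiiiiiiiiiiiiiiiitttttttttttttttjjjjjjjjjjjjjjjjjjjjj

Reading off run lengths: i runs 12, 15, 18, 21; t runs 7, 9, 11, 13; j runs 9, 12, 15, 18 — each is linear in n, where the shown terms are n = 3, 4, 5, 6.
At n = 7 the blocks have lengths 24, 15, 21.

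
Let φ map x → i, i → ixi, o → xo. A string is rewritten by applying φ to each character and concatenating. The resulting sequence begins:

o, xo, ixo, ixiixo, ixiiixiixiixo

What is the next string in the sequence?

Replace each of the 13 characters of ixiiixiixiixo in place — ixi i ixi ixi ixi i ixi ixi i ixi ixi i xo — and concatenate.

ixiiixiixiixiiixiixiiixiixiixo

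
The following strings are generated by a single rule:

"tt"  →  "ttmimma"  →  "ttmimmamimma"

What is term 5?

Every step adds mimma to the end: s(k+1) = s(k)·mimma.
From ttmimmamimma, 2 further steps: ttmimmamimma → ttmimmamimmamimma → (answer).

ttmimmamimmamimmamimma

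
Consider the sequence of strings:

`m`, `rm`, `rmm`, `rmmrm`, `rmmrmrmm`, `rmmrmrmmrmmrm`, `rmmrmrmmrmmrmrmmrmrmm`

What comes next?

rmmrmrmmrmmrmrmmrmrmmrmmrmrmmrmmrm

This is a Fibonacci-style word recurrence s(k) = s(k−1)·s(k−2): e.g. rm·m = rmm.
Continuing: rmmrmrmmrmmrmrmmrmrmm · rmmrmrmmrmmrm gives term 8.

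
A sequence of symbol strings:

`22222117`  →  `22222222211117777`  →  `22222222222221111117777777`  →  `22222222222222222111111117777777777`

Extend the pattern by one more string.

22222222222222222222211111111117777777777777

Reading off run lengths: 2 runs 5, 9, 13, 17; 1 runs 2, 4, 6, 8; 7 runs 1, 4, 7, 10 — each is linear in n (n = 1, 2, …).
At n = 5 the blocks have lengths 21, 10, 13.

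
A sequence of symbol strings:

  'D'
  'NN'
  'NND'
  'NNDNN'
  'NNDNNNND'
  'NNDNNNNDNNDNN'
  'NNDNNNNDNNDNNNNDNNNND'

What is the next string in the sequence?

NNDNNNNDNNDNNNNDNNNNDNNDNNNNDNNDNN

This is a Fibonacci-style word recurrence s(k) = s(k−1)·s(k−2): e.g. NN·D = NND.
So term 8 is NNDNNNNDNNDNNNNDNNNND·NNDNNNNDNNDNN.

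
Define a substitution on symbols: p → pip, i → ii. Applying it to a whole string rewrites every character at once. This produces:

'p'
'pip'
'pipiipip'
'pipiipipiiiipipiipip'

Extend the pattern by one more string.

φ(pipiipipiiiipipiipip) expands symbol-by-symbol to pip ii pip ii ii pip ii pip ii ii ii ii pip ii pip ii ii pip ii pip; joining the 20 pieces gives the next term.

pipiipipiiiipipiipipiiiiiiiipipiipipiiiipipiipip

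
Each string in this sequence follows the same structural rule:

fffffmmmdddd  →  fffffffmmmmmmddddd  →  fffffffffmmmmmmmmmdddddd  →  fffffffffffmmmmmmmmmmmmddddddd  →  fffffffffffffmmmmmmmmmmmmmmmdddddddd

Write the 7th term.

Term n consists of 2n+3 f's, followed by 3n m's, followed by n+3 d's (n = 1, 2, …).
At n = 7 the blocks have lengths 17, 21, 10.

fffffffffffffffffmmmmmmmmmmmmmmmmmmmmmdddddddddd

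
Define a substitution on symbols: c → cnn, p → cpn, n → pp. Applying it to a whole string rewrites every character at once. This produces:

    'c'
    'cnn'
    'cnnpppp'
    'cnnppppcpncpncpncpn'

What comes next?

cnnppppcpncpncpncpncnncpnppcnncpnppcnncpnppcnncpnpp

Applying the rule to each of the 19 symbols of cnnppppcpncpncpncpn gives the pieces cnn pp pp cpn cpn cpn cpn cnn cpn pp cnn cpn pp cnn cpn pp cnn cpn pp, which concatenate to the answer.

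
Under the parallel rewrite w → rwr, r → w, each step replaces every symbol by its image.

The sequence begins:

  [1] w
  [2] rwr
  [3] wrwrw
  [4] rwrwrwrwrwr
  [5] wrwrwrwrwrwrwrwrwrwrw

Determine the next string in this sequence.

rwrwrwrwrwrwrwrwrwrwrwrwrwrwrwrwrwrwrwrwrwr

φ(wrwrwrwrwrwrwrwrwrwrw) expands symbol-by-symbol to rwr w rwr w rwr w rwr w rwr w rwr w rwr w rwr w rwr w rwr w rwr; joining the 21 pieces gives the next term.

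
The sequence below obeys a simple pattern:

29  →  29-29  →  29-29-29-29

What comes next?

29-29-29-29-29-29-29-29

Each string is two copies of the previous one joined by '-'.
So the next term is two copies of 29-29-29-29 with '-' between the halves.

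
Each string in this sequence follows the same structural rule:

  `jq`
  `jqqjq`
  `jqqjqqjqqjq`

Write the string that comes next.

jqqjqqjqqjqqjqqjqqjqqjq

Each string is two copies of the previous one joined by 'q'.
So the next term is two copies of jqqjqqjqqjq with 'q' between the halves.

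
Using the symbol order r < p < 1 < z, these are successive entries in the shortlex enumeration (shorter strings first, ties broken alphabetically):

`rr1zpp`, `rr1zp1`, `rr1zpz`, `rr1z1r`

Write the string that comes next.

Find the rightmost character of rr1z1r below z, bump it to the next letter, and reset everything to its right to r.

rr1z1p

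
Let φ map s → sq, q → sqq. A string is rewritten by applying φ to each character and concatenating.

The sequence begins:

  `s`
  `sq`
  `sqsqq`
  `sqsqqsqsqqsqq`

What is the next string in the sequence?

φ(sqsqqsqsqqsqq) expands symbol-by-symbol to sq sqq sq sqq sqq sq sqq sq sqq sqq sq sqq sqq; joining the 13 pieces gives the next term.

sqsqqsqsqqsqqsqsqqsqsqqsqqsqsqqsqq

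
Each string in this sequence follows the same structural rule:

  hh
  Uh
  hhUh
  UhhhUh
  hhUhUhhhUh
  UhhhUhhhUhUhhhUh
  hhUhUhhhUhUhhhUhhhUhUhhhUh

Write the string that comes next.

Each term (from the third on) is the two preceding terms concatenated in order: term 3 = hh·Uh = hhUh.
So term 8 is UhhhUhhhUhUhhhUh·hhUhUhhhUhUhhhUhhhUhUhhhUh.

UhhhUhhhUhUhhhUhhhUhUhhhUhUhhhUhhhUhUhhhUh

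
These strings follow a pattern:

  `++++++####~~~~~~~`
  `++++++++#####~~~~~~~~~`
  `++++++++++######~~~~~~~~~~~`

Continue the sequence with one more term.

Reading off run lengths: + runs 6, 8, 10; # runs 4, 5, 6; ~ runs 7, 9, 11 — each is linear in n, where the shown terms are n = 2, 3, 4.
For the next term, n = 5, so the run lengths are 12, 7, 13.

++++++++++++#######~~~~~~~~~~~~~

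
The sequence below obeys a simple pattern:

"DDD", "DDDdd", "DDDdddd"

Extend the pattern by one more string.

DDDdddddd

Each term is the previous one with dd appended.
So the next term is DDDdddd·dd.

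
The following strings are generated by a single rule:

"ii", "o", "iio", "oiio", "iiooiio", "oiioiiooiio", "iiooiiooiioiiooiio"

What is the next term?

From term 3 onward, concatenate the second-to-last term with the last: ii·o = iio, o·iio = oiio, …
Continuing: oiioiiooiio · iiooiiooiioiiooiio gives term 8.

oiioiiooiioiiooiiooiioiiooiio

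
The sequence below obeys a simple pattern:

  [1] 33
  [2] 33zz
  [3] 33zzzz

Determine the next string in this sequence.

Each term is the previous one with zz appended.
So the next term is 33zzzz·zz.

33zzzzzz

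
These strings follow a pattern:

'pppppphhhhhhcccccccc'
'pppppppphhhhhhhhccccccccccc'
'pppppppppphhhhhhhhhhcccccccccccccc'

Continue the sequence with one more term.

Term n consists of 2n p's, followed by 2n h's, followed by 3n-1 c's, where the shown terms are n = 3, 4, 5.
At n = 6 the blocks have lengths 12, 12, 17.

pppppppppppphhhhhhhhhhhhccccccccccccccccc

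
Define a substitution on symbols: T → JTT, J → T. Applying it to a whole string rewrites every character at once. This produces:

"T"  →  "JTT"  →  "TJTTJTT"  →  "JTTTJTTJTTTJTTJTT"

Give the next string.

Replace each of the 17 characters of JTTTJTTJTTTJTTJTT in place — T JTT JTT JTT T JTT JTT T JTT JTT JTT T JTT JTT T JTT JTT — and concatenate.

TJTTJTTJTTTJTTJTTTJTTJTTJTTTJTTJTTTJTTJTT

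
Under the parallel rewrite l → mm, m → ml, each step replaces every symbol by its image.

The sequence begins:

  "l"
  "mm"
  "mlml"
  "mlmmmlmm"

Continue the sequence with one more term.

mlmmmlmlmlmmmlml

Apply φ to mlmmmlmm symbol by symbol: m→ml, l→mm, m→ml, m→ml, m→ml, l→mm, m→ml, m→ml; joined: ml mm ml ml ml mm ml ml.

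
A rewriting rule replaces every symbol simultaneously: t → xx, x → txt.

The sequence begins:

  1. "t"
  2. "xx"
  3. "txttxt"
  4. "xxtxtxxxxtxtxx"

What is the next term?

Replace each of the 14 characters of xxtxtxxxxtxtxx in place — txt txt xx txt xx txt txt txt txt xx txt xx txt txt — and concatenate.

txttxtxxtxtxxtxttxttxttxtxxtxtxxtxttxt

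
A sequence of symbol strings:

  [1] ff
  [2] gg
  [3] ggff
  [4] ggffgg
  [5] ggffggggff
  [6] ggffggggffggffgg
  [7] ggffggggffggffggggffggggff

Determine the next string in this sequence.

Each term (from the third on) is the previous term followed by the one before it: term 3 = gg·ff = ggff.
Continuing: ggffggggffggffggggffggggff · ggffggggffggffgg gives term 8.

ggffggggffggffggggffggggffggffggggffggffgg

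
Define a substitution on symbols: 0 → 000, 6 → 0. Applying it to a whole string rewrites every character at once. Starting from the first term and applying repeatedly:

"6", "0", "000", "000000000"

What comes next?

Apply φ to 000000000 symbol by symbol: 0→000, 0→000, 0→000, 0→000, 0→000, 0→000, 0→000, 0→000, 0→000; joined: 000 000 000 000 000 000 000 000 000.

000000000000000000000000000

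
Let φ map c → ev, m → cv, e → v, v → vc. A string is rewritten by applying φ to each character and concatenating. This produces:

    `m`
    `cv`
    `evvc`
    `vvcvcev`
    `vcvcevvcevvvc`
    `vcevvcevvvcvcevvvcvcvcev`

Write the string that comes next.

Applying the rule to each of the 24 symbols of vcevvcevvvcvcevvvcvcvcev gives the pieces vc ev v vc vc ev v vc vc vc ev vc ev v vc vc vc ev vc ev vc ev v vc, which concatenate to the answer.

vcevvvcvcevvvcvcvcevvcevvvcvcvcevvcevvcevvvc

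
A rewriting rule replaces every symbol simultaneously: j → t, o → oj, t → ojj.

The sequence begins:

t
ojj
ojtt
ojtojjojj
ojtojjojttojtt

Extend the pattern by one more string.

ojtojjojttojtojjojjojtojjojj

Applying the rule to each of the 14 symbols of ojtojjojttojtt gives the pieces oj t ojj oj t t oj t ojj ojj oj t ojj ojj, which concatenate to the answer.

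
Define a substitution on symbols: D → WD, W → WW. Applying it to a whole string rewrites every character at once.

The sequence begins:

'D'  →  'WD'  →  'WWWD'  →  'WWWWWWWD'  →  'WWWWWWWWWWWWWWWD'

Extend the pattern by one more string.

Rewriting the 16 symbols of WWWWWWWWWWWWWWWD one by one yields WW WW WW WW WW WW WW WW WW WW WW WW WW WW WW WD; concatenated:

WWWWWWWWWWWWWWWWWWWWWWWWWWWWWWWD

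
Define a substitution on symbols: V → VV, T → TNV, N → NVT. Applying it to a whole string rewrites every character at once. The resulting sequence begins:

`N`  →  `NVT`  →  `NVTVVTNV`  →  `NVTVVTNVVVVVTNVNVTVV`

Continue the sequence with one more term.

Applying the rule to each of the 20 symbols of NVTVVTNVVVVVTNVNVTVV gives the pieces NVT VV TNV VV VV TNV NVT VV VV VV VV VV TNV NVT VV NVT VV TNV VV VV, which concatenate to the answer.

NVTVVTNVVVVVTNVNVTVVVVVVVVVVTNVNVTVVNVTVVTNVVVVV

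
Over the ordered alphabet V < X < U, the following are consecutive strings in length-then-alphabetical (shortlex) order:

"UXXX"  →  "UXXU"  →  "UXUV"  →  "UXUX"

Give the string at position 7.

Stepping forward 3 times from UXUX: UXUX → UXUU → UUVV, then the target.

UUVX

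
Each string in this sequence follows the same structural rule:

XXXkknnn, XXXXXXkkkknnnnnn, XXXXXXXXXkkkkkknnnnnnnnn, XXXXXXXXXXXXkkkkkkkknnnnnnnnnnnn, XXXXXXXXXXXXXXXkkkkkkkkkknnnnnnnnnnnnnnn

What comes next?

Each string has the form X^{3n} k^{2n} n^{3n} (n = 1, 2, …).
Setting n = 6 gives 18, 12, 18 characters in each block.

XXXXXXXXXXXXXXXXXXkkkkkkkkkkkknnnnnnnnnnnnnnnnnn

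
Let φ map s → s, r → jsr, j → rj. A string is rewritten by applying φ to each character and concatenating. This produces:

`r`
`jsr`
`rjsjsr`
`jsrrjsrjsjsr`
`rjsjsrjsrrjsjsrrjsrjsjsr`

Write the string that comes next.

φ(rjsjsrjsrrjsjsrrjsrjsjsr) expands symbol-by-symbol to jsr rj s rj s jsr rj s jsr jsr rj s rj s jsr jsr rj s jsr rj s rj s jsr; joining the 24 pieces gives the next term.

jsrrjsrjsjsrrjsjsrjsrrjsrjsjsrjsrrjsjsrrjsrjsjsr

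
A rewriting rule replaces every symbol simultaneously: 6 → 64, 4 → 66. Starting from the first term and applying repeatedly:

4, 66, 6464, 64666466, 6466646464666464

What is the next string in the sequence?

64666464646664666466646464666466

Replace each of the 16 characters of 6466646464666464 in place — 64 66 64 64 64 66 64 66 64 66 64 64 64 66 64 66 — and concatenate.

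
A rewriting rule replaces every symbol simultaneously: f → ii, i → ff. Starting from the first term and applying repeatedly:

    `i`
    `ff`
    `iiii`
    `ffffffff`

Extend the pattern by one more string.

iiiiiiiiiiiiiiii

Apply φ to ffffffff symbol by symbol: f→ii, f→ii, f→ii, f→ii, f→ii, f→ii, f→ii, f→ii; joined: ii ii ii ii ii ii ii ii.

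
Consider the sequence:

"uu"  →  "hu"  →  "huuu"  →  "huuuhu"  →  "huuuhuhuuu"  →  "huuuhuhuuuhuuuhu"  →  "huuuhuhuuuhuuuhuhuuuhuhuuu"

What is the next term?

Each term (from the third on) is the previous term followed by the one before it: term 3 = hu·uu = huuu.
The next term joins huuuhuhuuuhuuuhuhuuuhuhuuu and huuuhuhuuuhuuuhu.

huuuhuhuuuhuuuhuhuuuhuhuuuhuuuhuhuuuhuuuhu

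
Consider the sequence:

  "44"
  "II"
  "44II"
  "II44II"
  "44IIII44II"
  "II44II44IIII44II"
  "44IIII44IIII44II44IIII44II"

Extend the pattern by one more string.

II44II44IIII44II44IIII44IIII44II44IIII44II

From term 3 onward, concatenate the second-to-last term with the last: 44·II = 44II, II·44II = II44II, …
The next term joins II44II44IIII44II and 44IIII44IIII44II44IIII44II.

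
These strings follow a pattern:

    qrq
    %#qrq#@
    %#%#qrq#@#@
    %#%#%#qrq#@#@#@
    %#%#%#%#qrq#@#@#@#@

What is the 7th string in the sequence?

Every step adds %# to the front and #@ to the end of the previous string.
From %#%#%#%#qrq#@#@#@#@, 2 further steps: %#%#%#%#qrq#@#@#@#@ → %#%#%#%#%#qrq#@#@#@#@#@ → (answer).

%#%#%#%#%#%#qrq#@#@#@#@#@#@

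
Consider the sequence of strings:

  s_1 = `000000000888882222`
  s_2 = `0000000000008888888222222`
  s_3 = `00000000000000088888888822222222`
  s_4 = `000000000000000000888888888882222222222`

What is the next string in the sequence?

0000000000000000000008888888888888222222222222

Term n consists of 3n 0's, followed by 2n-1 8's, followed by 2n-2 2's, where the shown terms are n = 3, 4, 5, 6.
At n = 7 the blocks have lengths 21, 13, 12.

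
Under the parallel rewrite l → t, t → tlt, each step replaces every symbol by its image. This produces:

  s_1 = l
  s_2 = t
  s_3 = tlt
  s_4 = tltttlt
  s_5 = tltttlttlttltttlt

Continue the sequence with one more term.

tltttlttlttltttlttltttlttltttlttlttltttlt

φ(tltttlttlttltttlt) expands symbol-by-symbol to tlt t tlt tlt tlt t tlt tlt t tlt tlt t tlt tlt tlt t tlt; joining the 17 pieces gives the next term.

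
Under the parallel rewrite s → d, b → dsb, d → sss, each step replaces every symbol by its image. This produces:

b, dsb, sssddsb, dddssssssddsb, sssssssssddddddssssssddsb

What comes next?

dddddddddssssssssssssssssssddddddssssssddsb

Replace each of the 25 characters of sssssssssddddddssssssddsb in place — d d d d d d d d d sss sss sss sss sss sss d d d d d d sss sss d dsb — and concatenate.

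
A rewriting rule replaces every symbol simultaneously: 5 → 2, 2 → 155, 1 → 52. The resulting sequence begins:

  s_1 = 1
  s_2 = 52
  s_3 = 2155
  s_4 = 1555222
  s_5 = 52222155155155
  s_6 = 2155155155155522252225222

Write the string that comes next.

1555222522252225222215515515521551551552155155155

φ(2155155155155522252225222) expands symbol-by-symbol to 155 52 2 2 52 2 2 52 2 2 52 2 2 2 155 155 155 2 155 155 155 2 155 155 155; joining the 25 pieces gives the next term.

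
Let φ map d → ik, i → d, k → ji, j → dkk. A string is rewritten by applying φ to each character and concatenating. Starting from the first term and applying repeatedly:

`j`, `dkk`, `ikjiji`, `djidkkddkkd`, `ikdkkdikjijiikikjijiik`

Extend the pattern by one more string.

Rewriting the 22 symbols of ikdkkdikjijiikikjijiik one by one yields d ji ik ji ji ik d ji dkk d dkk d d ji d ji dkk d dkk d d ji; concatenated:

djiikjijiikdjidkkddkkddjidjidkkddkkddji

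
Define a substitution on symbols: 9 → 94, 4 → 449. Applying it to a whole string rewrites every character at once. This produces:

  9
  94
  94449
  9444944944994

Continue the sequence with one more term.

9444944944994449449944494499494449

Replace each of the 13 characters of 9444944944994 in place — 94 449 449 449 94 449 449 94 449 449 94 94 449 — and concatenate.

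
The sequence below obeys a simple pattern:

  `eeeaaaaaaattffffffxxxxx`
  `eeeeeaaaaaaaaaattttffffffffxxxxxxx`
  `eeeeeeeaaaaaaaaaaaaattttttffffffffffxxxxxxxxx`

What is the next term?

Each string has the form e^{2n-1} a^{3n+1} t^{2n-2} f^{2n+2} x^{2n+1}, where the shown terms are n = 2, 3, 4.
Setting n = 5 gives 9, 16, 8, 12, 11 characters in each block.

eeeeeeeeeaaaaaaaaaaaaaaaattttttttffffffffffffxxxxxxxxxxx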